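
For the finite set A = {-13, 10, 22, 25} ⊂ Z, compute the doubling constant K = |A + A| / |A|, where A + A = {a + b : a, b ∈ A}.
K = |A + A| / |A| = 10/4 = 5/2

Enumerate A + A = {a + b : a, b ∈ A}. With |A| = 4, there are |A|^2 = 16 ordered sum pairs; collecting distinct values, A + A = {-26, -3, 9, 12, 20, 32, 35, 44, 47, 50}, so |A + A| = 10. Thus K = 10/4 = 5/2. For comparison, the minimum possible |A + A| over all 4-element sets is 2·4 − 1 = 7 (so min K = 7/4), attained only by arithmetic progressions.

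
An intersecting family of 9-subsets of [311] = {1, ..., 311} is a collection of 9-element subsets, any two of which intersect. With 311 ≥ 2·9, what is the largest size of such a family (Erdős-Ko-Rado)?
max |F| = C(310, 8) = 1931195406445470

The Erdős-Ko-Rado theorem states: for n ≥ 2k, an intersecting family of k-subsets of an n-element set has size at most C(n − 1, k − 1), with equality for 'star' families {A ⊆ [n] : |A| = k, i ∈ A} (fix an element i). For n = 311, k = 9: C(310, 8) = 1931195406445470.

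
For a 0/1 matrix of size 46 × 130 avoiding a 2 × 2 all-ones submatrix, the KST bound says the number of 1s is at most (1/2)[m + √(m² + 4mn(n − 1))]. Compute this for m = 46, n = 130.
z(46, 130; 2, 2) ≤ (1/2)[46 + √(46² + 4·46·130·129)] = (1/2)[46 + √3087796] = 901.6063

Kővári–Sós–Turán: let r_1, ..., r_46 be the row sums and z = Σ r_i the total number of 1s. Each pair of columns can share at most one row with both entries 1 (else a 2×2 all-ones block appears), so Σ_i C(r_i, 2) ≤ C(130, 2) = 8385. By convexity Σ_i C(r_i, 2) ≥ 46·C(z/46, 2) = z(z − 46)/(2·46), giving z² − 46z − 46·130·129 ≤ 0 and hence z ≤ (1/2)[46 + √(2116 + 4·771420)] = (1/2)[46 + √3087796] ≈ (1/2)(46 + 1757.2126) = 901.6063.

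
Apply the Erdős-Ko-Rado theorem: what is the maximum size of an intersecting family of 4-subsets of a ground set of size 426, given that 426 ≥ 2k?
max |F| = C(425, 3) = 12704100

The Erdős-Ko-Rado theorem states: for n ≥ 2k, an intersecting family of k-subsets of an n-element set has size at most C(n − 1, k − 1), with equality for 'star' families {A ⊆ [n] : |A| = k, i ∈ A} (fix an element i). For n = 426, k = 4: C(425, 3) = 12704100.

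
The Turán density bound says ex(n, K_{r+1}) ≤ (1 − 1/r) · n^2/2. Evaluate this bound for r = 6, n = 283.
Turán density bound = (5/6) · 283^2/2 = 400445/12 ≈ 33370.4167

Turán's theorem: ex(n, K_{r+1}) is achieved by the complete r-partite Turán graph T(n, r) with parts as balanced as possible, and is at most (1 − 1/r) · n^2/2. For r = 6, n = 283: the density bound is (5/6) · 80089/2 = 400445/12 ≈ 33370.4167. The integer-valued extremum is e(T(283, 6)) = 33370, which is strictly less than the density bound 400445/12 since 6 ∤ 283 (the parts of T(283, 6) cannot all be equal).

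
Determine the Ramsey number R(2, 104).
R(2, 104) = 104

R(2, k) = k for all k ≥ 2: in a 2-colouring of K_k, either some edge is red (a red K_2) or all edges are blue (a blue K_k). And K_{103} coloured all-blue has no blue K_104, so R(2, 104) > 103. Hence R(2, 104) = 104.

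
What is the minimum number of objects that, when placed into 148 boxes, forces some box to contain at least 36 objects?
n = (36 − 1)·148 + 1 = 5181

By the generalised pigeonhole principle, to guarantee some box contains ≥ r objects we need more than (r − 1) · k objects total. Threshold: n = (r − 1) · k + 1. With r = 36 and k = 148: n = 35 · 148 + 1 = 5180 + 1 = 5181. For n = 5180 = 35 · 148, we can put exactly 35 objects in every box, avoiding 36 in any single one — so 5181 is tight.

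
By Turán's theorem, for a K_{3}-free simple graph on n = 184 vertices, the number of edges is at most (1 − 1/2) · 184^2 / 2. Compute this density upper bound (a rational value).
Turán density bound = (1/2) · 184^2/2 = 8464

Turán's theorem: ex(n, K_{r+1}) is achieved by the complete r-partite Turán graph T(n, r) with parts as balanced as possible, and is at most (1 − 1/r) · n^2/2. For r = 2, n = 184: the density bound is (1/2) · 33856/2 = 8464. Since 2 ∣ 184, the Turán graph T(184, 2) has parts of equal size 92, and its edge count e(T(184, 2)) = 8464 attains the density bound exactly.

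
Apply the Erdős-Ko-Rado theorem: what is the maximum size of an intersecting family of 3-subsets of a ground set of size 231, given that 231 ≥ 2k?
max |F| = C(230, 2) = 26335

Erdős-Ko-Rado (1961): when n ≥ 2k, max |F| = C(n−1, k−1). The bound is attained by the star {A : i ∈ A} for any fixed i ∈ [n]. Here C(231−1, 3−1) = C(230, 2) = 26335.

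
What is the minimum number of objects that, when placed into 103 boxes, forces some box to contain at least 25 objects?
n = (25 − 1)·103 + 1 = 2473

By the generalised pigeonhole principle, to guarantee some box contains ≥ r objects we need more than (r − 1) · k objects total. Threshold: n = (r − 1) · k + 1. With r = 25 and k = 103: n = 24 · 103 + 1 = 2472 + 1 = 2473. For n = 2472 = 24 · 103, we can put exactly 24 objects in every box, avoiding 25 in any single one — so 2473 is tight.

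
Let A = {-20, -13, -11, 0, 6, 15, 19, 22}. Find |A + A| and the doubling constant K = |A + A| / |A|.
K = |A + A| / |A| = 33/8

Enumerate A + A = {a + b : a, b ∈ A}. With |A| = 8, there are |A|^2 = 64 ordered sum pairs; collecting distinct values, A + A = {-40, -33, -31, -26, -24, -22, -20, -14, -13, -11, -7, -5, -1, 0, 2, 4, 6, 8, 9, 11, 12, 15, 19, 21, 22, 25, 28, 30, 34, 37, 38, 41, 44}, so |A + A| = 33. Thus K = 33/8. For comparison, the minimum possible |A + A| over all 8-element sets is 2·8 − 1 = 15 (so min K = 15/8), attained only by arithmetic progressions.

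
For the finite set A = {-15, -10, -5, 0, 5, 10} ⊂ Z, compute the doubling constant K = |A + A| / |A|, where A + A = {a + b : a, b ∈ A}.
K = |A + A| / |A| = 11/6

Enumerate A + A = {a + b : a, b ∈ A}. With |A| = 6, there are |A|^2 = 36 ordered sum pairs; collecting distinct values, A + A = {-30, -25, -20, -15, -10, -5, 0, 5, 10, 15, 20}, so |A + A| = 11. Thus K = 11/6. Here |A + A| = 2|A| − 1 = 11, the minimum possible — so K = 11/6 is minimal, which holds iff A is an arithmetic progression.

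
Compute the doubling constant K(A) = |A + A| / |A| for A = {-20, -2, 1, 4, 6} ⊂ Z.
K = |A + A| / |A| = 14/5

Enumerate A + A = {a + b : a, b ∈ A}. With |A| = 5, there are |A|^2 = 25 ordered sum pairs; collecting distinct values, A + A = {-40, -22, -19, -16, -14, -4, -1, 2, 4, 5, 7, 8, 10, 12}, so |A + A| = 14. Thus K = 14/5. For comparison, the minimum possible |A + A| over all 5-element sets is 2·5 − 1 = 9 (so min K = 9/5), attained only by arithmetic progressions.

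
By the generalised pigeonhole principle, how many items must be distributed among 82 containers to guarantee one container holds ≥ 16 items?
n = (16 − 1)·82 + 1 = 1231

By the generalised pigeonhole principle, to guarantee some box contains ≥ r objects we need more than (r − 1) · k objects total. Threshold: n = (r − 1) · k + 1. With r = 16 and k = 82: n = 15 · 82 + 1 = 1230 + 1 = 1231. For n = 1230 = 15 · 82, we can put exactly 15 objects in every box, avoiding 16 in any single one — so 1231 is tight.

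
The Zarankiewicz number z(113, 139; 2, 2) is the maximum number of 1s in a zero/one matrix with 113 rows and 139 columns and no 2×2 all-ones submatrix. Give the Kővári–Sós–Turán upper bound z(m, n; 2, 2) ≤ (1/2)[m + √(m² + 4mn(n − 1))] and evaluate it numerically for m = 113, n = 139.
z(113, 139; 2, 2) ≤ (1/2)[113 + √(113² + 4·113·139·138)] = (1/2)[113 + √8683033] = 1529.8493

Kővári–Sós–Turán: let r_1, ..., r_113 be the row sums and z = Σ r_i the total number of 1s. Each pair of columns can share at most one row with both entries 1 (else a 2×2 all-ones block appears), so Σ_i C(r_i, 2) ≤ C(139, 2) = 9591. By convexity Σ_i C(r_i, 2) ≥ 113·C(z/113, 2) = z(z − 113)/(2·113), giving z² − 113z − 113·139·138 ≤ 0 and hence z ≤ (1/2)[113 + √(12769 + 4·2167566)] = (1/2)[113 + √8683033] ≈ (1/2)(113 + 2946.6987) = 1529.8493.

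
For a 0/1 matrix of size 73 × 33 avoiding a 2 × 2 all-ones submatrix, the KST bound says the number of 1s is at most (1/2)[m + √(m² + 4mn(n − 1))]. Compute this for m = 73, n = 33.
z(73, 33; 2, 2) ≤ (1/2)[73 + √(73² + 4·73·33·32)] = (1/2)[73 + √313681] = 316.5362

Kővári–Sós–Turán: let r_1, ..., r_73 be the row sums and z = Σ r_i the total number of 1s. Each pair of columns can share at most one row with both entries 1 (else a 2×2 all-ones block appears), so Σ_i C(r_i, 2) ≤ C(33, 2) = 528. By convexity Σ_i C(r_i, 2) ≥ 73·C(z/73, 2) = z(z − 73)/(2·73), giving z² − 73z − 73·33·32 ≤ 0 and hence z ≤ (1/2)[73 + √(5329 + 4·77088)] = (1/2)[73 + √313681] ≈ (1/2)(73 + 560.0723) = 316.5362.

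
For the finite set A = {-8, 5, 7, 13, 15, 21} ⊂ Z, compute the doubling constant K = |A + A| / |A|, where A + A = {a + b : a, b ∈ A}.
K = |A + A| / |A| = 18/6 = 3

Enumerate A + A = {a + b : a, b ∈ A}. With |A| = 6, there are |A|^2 = 36 ordered sum pairs; collecting distinct values, A + A = {-16, -3, -1, 5, 7, 10, 12, 13, 14, 18, 20, 22, 26, 28, 30, 34, 36, 42}, so |A + A| = 18. Thus K = 18/6 = 3. For comparison, the minimum possible |A + A| over all 6-element sets is 2·6 − 1 = 11 (so min K = 11/6), attained only by arithmetic progressions.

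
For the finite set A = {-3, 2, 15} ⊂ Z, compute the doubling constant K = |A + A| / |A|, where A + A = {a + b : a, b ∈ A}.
K = |A + A| / |A| = 6/3 = 2

Enumerate A + A = {a + b : a, b ∈ A}. With |A| = 3, there are |A|^2 = 9 ordered sum pairs; collecting distinct values, A + A = {-6, -1, 4, 12, 17, 30}, so |A + A| = 6. Thus K = 6/3 = 2. For comparison, the minimum possible |A + A| over all 3-element sets is 2·3 − 1 = 5 (so min K = 5/3), attained only by arithmetic progressions.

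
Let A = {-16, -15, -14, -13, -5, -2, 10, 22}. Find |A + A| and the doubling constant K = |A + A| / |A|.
K = |A + A| / |A| = 29/8

Enumerate A + A = {a + b : a, b ∈ A}. With |A| = 8, there are |A|^2 = 64 ordered sum pairs; collecting distinct values, A + A = {-32, -31, -30, -29, -28, -27, -26, -21, -20, -19, -18, -17, -16, -15, -10, -7, -6, -5, -4, -3, 5, 6, 7, 8, 9, 17, 20, 32, 44}, so |A + A| = 29. Thus K = 29/8. For comparison, the minimum possible |A + A| over all 8-element sets is 2·8 − 1 = 15 (so min K = 15/8), attained only by arithmetic progressions.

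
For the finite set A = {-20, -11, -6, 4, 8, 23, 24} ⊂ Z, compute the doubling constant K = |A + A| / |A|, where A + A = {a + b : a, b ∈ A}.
K = |A + A| / |A| = 26/7

Enumerate A + A = {a + b : a, b ∈ A}. With |A| = 7, there are |A|^2 = 49 ordered sum pairs; collecting distinct values, A + A = {-40, -31, -26, -22, -17, -16, -12, -7, -3, -2, 2, 3, 4, 8, 12, 13, 16, 17, 18, 27, 28, 31, 32, 46, 47, 48}, so |A + A| = 26. Thus K = 26/7. For comparison, the minimum possible |A + A| over all 7-element sets is 2·7 − 1 = 13 (so min K = 13/7), attained only by arithmetic progressions.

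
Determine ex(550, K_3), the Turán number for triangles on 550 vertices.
ex(550, K_3) = ⌊550^2/4⌋ = 75625

Mantel (1907): a triangle-free graph on n vertices has at most ⌊n^2/4⌋ edges, with equality for the complete bipartite graph K_{⌊n/2⌋, ⌈n/2⌉}. For n = 550: ⌊550^2/4⌋ = ⌊302500/4⌋ = 75625. The extremal graph is K_{275, 275}, which has 275·275 = 75625 edges.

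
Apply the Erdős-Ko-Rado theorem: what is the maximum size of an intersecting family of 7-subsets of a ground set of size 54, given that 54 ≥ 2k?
max |F| = C(53, 6) = 22957480

Erdős-Ko-Rado (1961): when n ≥ 2k, max |F| = C(n−1, k−1). The bound is attained by the star {A : i ∈ A} for any fixed i ∈ [n]. Here C(54−1, 7−1) = C(53, 6) = 22957480.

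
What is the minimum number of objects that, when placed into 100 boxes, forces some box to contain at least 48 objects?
n = (48 − 1)·100 + 1 = 4701

By the generalised pigeonhole principle, to guarantee some box contains ≥ r objects we need more than (r − 1) · k objects total. Threshold: n = (r − 1) · k + 1. With r = 48 and k = 100: n = 47 · 100 + 1 = 4700 + 1 = 4701. For n = 4700 = 47 · 100, we can put exactly 47 objects in every box, avoiding 48 in any single one — so 4701 is tight.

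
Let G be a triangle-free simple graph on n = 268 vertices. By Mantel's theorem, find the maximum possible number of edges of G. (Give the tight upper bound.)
ex(268, K_3) = ⌊268^2/4⌋ = 17956

Mantel (1907): a triangle-free graph on n vertices has at most ⌊n^2/4⌋ edges, with equality for the complete bipartite graph K_{⌊n/2⌋, ⌈n/2⌉}. For n = 268: ⌊268^2/4⌋ = ⌊71824/4⌋ = 17956. The extremal graph is K_{134, 134}, which has 134·134 = 17956 edges.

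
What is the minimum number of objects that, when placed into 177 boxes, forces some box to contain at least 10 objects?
n = (10 − 1)·177 + 1 = 1594

By the generalised pigeonhole principle, to guarantee some box contains ≥ r objects we need more than (r − 1) · k objects total. Threshold: n = (r − 1) · k + 1. With r = 10 and k = 177: n = 9 · 177 + 1 = 1593 + 1 = 1594. For n = 1593 = 9 · 177, we can put exactly 9 objects in every box, avoiding 10 in any single one — so 1594 is tight.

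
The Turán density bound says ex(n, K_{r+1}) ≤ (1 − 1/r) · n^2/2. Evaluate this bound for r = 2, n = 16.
Turán density bound = (1/2) · 16^2/2 = 64

Turán's theorem: ex(n, K_{r+1}) is achieved by the complete r-partite Turán graph T(n, r) with parts as balanced as possible, and is at most (1 − 1/r) · n^2/2. For r = 2, n = 16: the density bound is (1/2) · 256/2 = 64. Since 2 ∣ 16, the Turán graph T(16, 2) has parts of equal size 8, and its edge count e(T(16, 2)) = 64 attains the density bound exactly.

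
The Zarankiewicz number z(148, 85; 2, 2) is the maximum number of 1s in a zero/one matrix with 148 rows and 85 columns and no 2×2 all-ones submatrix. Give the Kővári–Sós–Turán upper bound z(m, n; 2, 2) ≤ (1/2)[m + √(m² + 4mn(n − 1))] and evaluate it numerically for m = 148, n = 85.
z(148, 85; 2, 2) ≤ (1/2)[148 + √(148² + 4·148·85·84)] = (1/2)[148 + √4248784] = 1104.6289

Kővári–Sós–Turán: let r_1, ..., r_148 be the row sums and z = Σ r_i the total number of 1s. Each pair of columns can share at most one row with both entries 1 (else a 2×2 all-ones block appears), so Σ_i C(r_i, 2) ≤ C(85, 2) = 3570. By convexity Σ_i C(r_i, 2) ≥ 148·C(z/148, 2) = z(z − 148)/(2·148), giving z² − 148z − 148·85·84 ≤ 0 and hence z ≤ (1/2)[148 + √(21904 + 4·1056720)] = (1/2)[148 + √4248784] ≈ (1/2)(148 + 2061.2579) = 1104.6289.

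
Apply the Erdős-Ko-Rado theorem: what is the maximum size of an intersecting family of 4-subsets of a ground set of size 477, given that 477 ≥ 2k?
max |F| = C(476, 3) = 17861900

Erdős-Ko-Rado (1961): when n ≥ 2k, max |F| = C(n−1, k−1). The bound is attained by the star {A : i ∈ A} for any fixed i ∈ [n]. Here C(477−1, 4−1) = C(476, 3) = 17861900.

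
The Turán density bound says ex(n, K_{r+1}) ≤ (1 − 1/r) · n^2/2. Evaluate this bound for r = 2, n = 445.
Turán density bound = (1/2) · 445^2/2 = 198025/4 ≈ 49506.25

Turán's theorem: ex(n, K_{r+1}) is achieved by the complete r-partite Turán graph T(n, r) with parts as balanced as possible, and is at most (1 − 1/r) · n^2/2. For r = 2, n = 445: the density bound is (1/2) · 198025/2 = 198025/4 ≈ 49506.25. The integer-valued extremum is e(T(445, 2)) = 49506, which is strictly less than the density bound 198025/4 since 2 ∤ 445 (the parts of T(445, 2) cannot all be equal).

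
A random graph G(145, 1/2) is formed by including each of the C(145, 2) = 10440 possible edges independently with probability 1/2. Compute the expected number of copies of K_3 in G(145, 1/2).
E[# K_3] = C(145, 3) · (1/2)^C(3, 2) = 497640 / 2^3 = 62205

For each 3-subset S of vertices (there are C(145, 3) = 497640 such S), let X_S = 1 if S induces a K_3 (all C(3, 2) = 3 edges present). Then P(X_S = 1) = (1/2)^3 = 1/8. By linearity of expectation, E[# K_3] = C(145, 3) · (1/2)^3 = 497640 / 8 = 62205.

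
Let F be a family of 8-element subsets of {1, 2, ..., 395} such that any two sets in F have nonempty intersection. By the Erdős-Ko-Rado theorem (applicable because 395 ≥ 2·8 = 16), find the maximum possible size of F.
max |F| = C(394, 7) = 277183257348088

The Erdős-Ko-Rado theorem states: for n ≥ 2k, an intersecting family of k-subsets of an n-element set has size at most C(n − 1, k − 1), with equality for 'star' families {A ⊆ [n] : |A| = k, i ∈ A} (fix an element i). For n = 395, k = 8: C(394, 7) = 277183257348088.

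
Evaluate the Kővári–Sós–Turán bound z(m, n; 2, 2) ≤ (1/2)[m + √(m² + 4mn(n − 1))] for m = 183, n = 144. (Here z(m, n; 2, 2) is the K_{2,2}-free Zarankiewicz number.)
z(183, 144; 2, 2) ≤ (1/2)[183 + √(183² + 4·183·144·143)] = (1/2)[183 + √15106833] = 2034.8755

Kővári–Sós–Turán: let r_1, ..., r_183 be the row sums and z = Σ r_i the total number of 1s. Each pair of columns can share at most one row with both entries 1 (else a 2×2 all-ones block appears), so Σ_i C(r_i, 2) ≤ C(144, 2) = 10296. By convexity Σ_i C(r_i, 2) ≥ 183·C(z/183, 2) = z(z − 183)/(2·183), giving z² − 183z − 183·144·143 ≤ 0 and hence z ≤ (1/2)[183 + √(33489 + 4·3768336)] = (1/2)[183 + √15106833] ≈ (1/2)(183 + 3886.751) = 2034.8755.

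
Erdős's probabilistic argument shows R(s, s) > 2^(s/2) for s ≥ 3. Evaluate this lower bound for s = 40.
2^(40/2) = 1048576; so R(40, 40) > 1048576

Colour each edge of K_n uniformly at random with red/blue. The expected number of monochromatic K_40 is C(n, 40) · 2 · 2^(−C(40,2)). If C(n, 40) · 2^(1 − C(40,2)) < 1, then with positive probability no monochromatic K_40 exists, so R(40, 40) > n. The standard estimate C(n, 40) ≤ n^40/40! shows this inequality holds whenever n ≤ 2^(40/2) (since 40! · 2^(C(40,2) − 1) > 2^(40^2/2) ≥ n^40). Hence R(40, 40) > 2^(40/2) = 1048576.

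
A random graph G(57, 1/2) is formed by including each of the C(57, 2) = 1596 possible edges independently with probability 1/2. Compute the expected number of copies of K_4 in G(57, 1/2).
E[# K_4] = C(57, 4) · (1/2)^C(4, 2) = 395010 / 2^6 = 197505/32 = 6172.03125

For each 4-subset S of vertices (there are C(57, 4) = 395010 such S), let X_S = 1 if S induces a K_4 (all C(4, 2) = 6 edges present). Then P(X_S = 1) = (1/2)^6 = 1/64. By linearity of expectation, E[# K_4] = C(57, 4) · (1/2)^6 = 395010 / 64 = 197505/32 = 6172.03125.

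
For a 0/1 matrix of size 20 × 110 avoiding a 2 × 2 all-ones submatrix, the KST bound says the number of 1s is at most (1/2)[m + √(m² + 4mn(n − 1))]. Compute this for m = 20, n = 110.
z(20, 110; 2, 2) ≤ (1/2)[20 + √(20² + 4·20·110·109)] = (1/2)[20 + √959600] = 499.7959

Kővári–Sós–Turán: let r_1, ..., r_20 be the row sums and z = Σ r_i the total number of 1s. Each pair of columns can share at most one row with both entries 1 (else a 2×2 all-ones block appears), so Σ_i C(r_i, 2) ≤ C(110, 2) = 5995. By convexity Σ_i C(r_i, 2) ≥ 20·C(z/20, 2) = z(z − 20)/(2·20), giving z² − 20z − 20·110·109 ≤ 0 and hence z ≤ (1/2)[20 + √(400 + 4·239800)] = (1/2)[20 + √959600] ≈ (1/2)(20 + 979.5918) = 499.7959.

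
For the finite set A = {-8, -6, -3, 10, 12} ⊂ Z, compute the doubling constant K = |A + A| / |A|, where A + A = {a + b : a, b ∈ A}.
K = |A + A| / |A| = 14/5

Enumerate A + A = {a + b : a, b ∈ A}. With |A| = 5, there are |A|^2 = 25 ordered sum pairs; collecting distinct values, A + A = {-16, -14, -12, -11, -9, -6, 2, 4, 6, 7, 9, 20, 22, 24}, so |A + A| = 14. Thus K = 14/5. For comparison, the minimum possible |A + A| over all 5-element sets is 2·5 − 1 = 9 (so min K = 9/5), attained only by arithmetic progressions.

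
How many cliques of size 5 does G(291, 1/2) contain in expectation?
E[# K_5] = C(291, 5) · (1/2)^C(5, 2) = 16798943448 / 2^10 = 2099867931/128 = 16405218.2109375

For each 5-subset S of vertices (there are C(291, 5) = 16798943448 such S), let X_S = 1 if S induces a K_5 (all C(5, 2) = 10 edges present). Then P(X_S = 1) = (1/2)^10 = 1/1024. By linearity of expectation, E[# K_5] = C(291, 5) · (1/2)^10 = 16798943448 / 1024 = 2099867931/128 = 16405218.2109375.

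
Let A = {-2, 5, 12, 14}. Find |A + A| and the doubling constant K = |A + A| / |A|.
K = |A + A| / |A| = 9/4

Enumerate A + A = {a + b : a, b ∈ A}. With |A| = 4, there are |A|^2 = 16 ordered sum pairs; collecting distinct values, A + A = {-4, 3, 10, 12, 17, 19, 24, 26, 28}, so |A + A| = 9. Thus K = 9/4. For comparison, the minimum possible |A + A| over all 4-element sets is 2·4 − 1 = 7 (so min K = 7/4), attained only by arithmetic progressions.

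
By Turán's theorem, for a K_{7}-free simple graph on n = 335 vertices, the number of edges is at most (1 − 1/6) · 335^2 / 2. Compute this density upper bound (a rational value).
Turán density bound = (5/6) · 335^2/2 = 561125/12 ≈ 46760.4167

Turán's theorem: ex(n, K_{r+1}) is achieved by the complete r-partite Turán graph T(n, r) with parts as balanced as possible, and is at most (1 − 1/r) · n^2/2. For r = 6, n = 335: the density bound is (5/6) · 112225/2 = 561125/12 ≈ 46760.4167. The integer-valued extremum is e(T(335, 6)) = 46760, which is strictly less than the density bound 561125/12 since 6 ∤ 335 (the parts of T(335, 6) cannot all be equal).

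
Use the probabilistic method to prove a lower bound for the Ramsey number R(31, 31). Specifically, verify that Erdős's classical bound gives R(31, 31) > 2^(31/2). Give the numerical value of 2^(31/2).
2^(31/2) = 46340.95; so R(31, 31) > 46340.95

Colour each edge of K_n uniformly at random with red/blue. The expected number of monochromatic K_31 is C(n, 31) · 2 · 2^(−C(31,2)). If C(n, 31) · 2^(1 − C(31,2)) < 1, then with positive probability no monochromatic K_31 exists, so R(31, 31) > n. The standard estimate C(n, 31) ≤ n^31/31! shows this inequality holds whenever n ≤ 2^(31/2) (since 31! · 2^(C(31,2) − 1) > 2^(31^2/2) ≥ n^31). Hence R(31, 31) > 2^(31/2) = 46340.95.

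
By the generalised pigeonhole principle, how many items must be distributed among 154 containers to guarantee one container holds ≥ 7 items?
n = (7 − 1)·154 + 1 = 925

By the generalised pigeonhole principle, to guarantee some box contains ≥ r objects we need more than (r − 1) · k objects total. Threshold: n = (r − 1) · k + 1. With r = 7 and k = 154: n = 6 · 154 + 1 = 924 + 1 = 925. For n = 924 = 6 · 154, we can put exactly 6 objects in every box, avoiding 7 in any single one — so 925 is tight.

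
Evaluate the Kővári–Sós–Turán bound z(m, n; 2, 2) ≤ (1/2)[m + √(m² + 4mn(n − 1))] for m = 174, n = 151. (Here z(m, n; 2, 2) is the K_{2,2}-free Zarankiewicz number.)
z(174, 151; 2, 2) ≤ (1/2)[174 + √(174² + 4·174·151·150)] = (1/2)[174 + √15794676] = 2074.1258

Kővári–Sós–Turán: let r_1, ..., r_174 be the row sums and z = Σ r_i the total number of 1s. Each pair of columns can share at most one row with both entries 1 (else a 2×2 all-ones block appears), so Σ_i C(r_i, 2) ≤ C(151, 2) = 11325. By convexity Σ_i C(r_i, 2) ≥ 174·C(z/174, 2) = z(z − 174)/(2·174), giving z² − 174z − 174·151·150 ≤ 0 and hence z ≤ (1/2)[174 + √(30276 + 4·3941100)] = (1/2)[174 + √15794676] ≈ (1/2)(174 + 3974.2516) = 2074.1258.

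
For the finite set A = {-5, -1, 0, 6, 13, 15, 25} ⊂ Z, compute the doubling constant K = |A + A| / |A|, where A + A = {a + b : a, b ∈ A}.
K = |A + A| / |A| = 27/7

Enumerate A + A = {a + b : a, b ∈ A}. With |A| = 7, there are |A|^2 = 49 ordered sum pairs; collecting distinct values, A + A = {-10, -6, -5, -2, -1, 0, 1, 5, 6, 8, 10, 12, 13, 14, 15, 19, 20, 21, 24, 25, 26, 28, 30, 31, 38, 40, 50}, so |A + A| = 27. Thus K = 27/7. For comparison, the minimum possible |A + A| over all 7-element sets is 2·7 − 1 = 13 (so min K = 13/7), attained only by arithmetic progressions.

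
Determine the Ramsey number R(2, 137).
R(2, 137) = 137

R(2, k) = k for all k ≥ 2: in a 2-colouring of K_k, either some edge is red (a red K_2) or all edges are blue (a blue K_k). And K_{136} coloured all-blue has no blue K_137, so R(2, 137) > 136. Hence R(2, 137) = 137.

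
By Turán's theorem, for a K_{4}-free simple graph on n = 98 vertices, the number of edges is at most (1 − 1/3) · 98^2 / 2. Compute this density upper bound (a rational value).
Turán density bound = (2/3) · 98^2/2 = 9604/3 ≈ 3201.3333

Turán's theorem: ex(n, K_{r+1}) is achieved by the complete r-partite Turán graph T(n, r) with parts as balanced as possible, and is at most (1 − 1/r) · n^2/2. For r = 3, n = 98: the density bound is (2/3) · 9604/2 = 9604/3 ≈ 3201.3333. The integer-valued extremum is e(T(98, 3)) = 3201, which is strictly less than the density bound 9604/3 since 3 ∤ 98 (the parts of T(98, 3) cannot all be equal).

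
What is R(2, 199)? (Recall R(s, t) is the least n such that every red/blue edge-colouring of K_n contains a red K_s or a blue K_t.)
R(2, 199) = 199

R(2, k) = k for all k ≥ 2: in a 2-colouring of K_k, either some edge is red (a red K_2) or all edges are blue (a blue K_k). And K_{198} coloured all-blue has no blue K_199, so R(2, 199) > 198. Hence R(2, 199) = 199.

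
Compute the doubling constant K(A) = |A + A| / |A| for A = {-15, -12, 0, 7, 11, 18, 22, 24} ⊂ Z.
K = |A + A| / |A| = 32/8 = 4

Enumerate A + A = {a + b : a, b ∈ A}. With |A| = 8, there are |A|^2 = 64 ordered sum pairs; collecting distinct values, A + A = {-30, -27, -24, -15, -12, -8, -5, -4, -1, 0, 3, 6, 7, 9, 10, 11, 12, 14, 18, 22, 24, 25, 29, 31, 33, 35, 36, 40, 42, 44, 46, 48}, so |A + A| = 32. Thus K = 32/8 = 4. For comparison, the minimum possible |A + A| over all 8-element sets is 2·8 − 1 = 15 (so min K = 15/8), attained only by arithmetic progressions.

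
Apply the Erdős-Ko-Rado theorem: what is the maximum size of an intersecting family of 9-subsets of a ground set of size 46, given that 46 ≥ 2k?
max |F| = C(45, 8) = 215553195

Erdős-Ko-Rado (1961): when n ≥ 2k, max |F| = C(n−1, k−1). The bound is attained by the star {A : i ∈ A} for any fixed i ∈ [n]. Here C(46−1, 9−1) = C(45, 8) = 215553195.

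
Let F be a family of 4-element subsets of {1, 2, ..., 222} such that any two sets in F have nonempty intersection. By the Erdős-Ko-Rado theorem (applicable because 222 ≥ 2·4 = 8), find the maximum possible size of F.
max |F| = C(221, 3) = 1774630

The Erdős-Ko-Rado theorem states: for n ≥ 2k, an intersecting family of k-subsets of an n-element set has size at most C(n − 1, k − 1), with equality for 'star' families {A ⊆ [n] : |A| = k, i ∈ A} (fix an element i). For n = 222, k = 4: C(221, 3) = 1774630.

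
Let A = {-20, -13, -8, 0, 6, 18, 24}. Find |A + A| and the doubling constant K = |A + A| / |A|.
K = |A + A| / |A| = 26/7

Enumerate A + A = {a + b : a, b ∈ A}. With |A| = 7, there are |A|^2 = 49 ordered sum pairs; collecting distinct values, A + A = {-40, -33, -28, -26, -21, -20, -16, -14, -13, -8, -7, -2, 0, 4, 5, 6, 10, 11, 12, 16, 18, 24, 30, 36, 42, 48}, so |A + A| = 26. Thus K = 26/7. For comparison, the minimum possible |A + A| over all 7-element sets is 2·7 − 1 = 13 (so min K = 13/7), attained only by arithmetic progressions.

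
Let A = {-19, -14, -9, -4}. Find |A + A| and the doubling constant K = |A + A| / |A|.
K = |A + A| / |A| = 7/4

Enumerate A + A = {a + b : a, b ∈ A}. With |A| = 4, there are |A|^2 = 16 ordered sum pairs; collecting distinct values, A + A = {-38, -33, -28, -23, -18, -13, -8}, so |A + A| = 7. Thus K = 7/4. Here |A + A| = 2|A| − 1 = 7, the minimum possible — so K = 7/4 is minimal, which holds iff A is an arithmetic progression.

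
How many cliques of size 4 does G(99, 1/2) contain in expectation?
E[# K_4] = C(99, 4) · (1/2)^C(4, 2) = 3764376 / 2^6 = 470547/8 = 58818.375

For each 4-subset S of vertices (there are C(99, 4) = 3764376 such S), let X_S = 1 if S induces a K_4 (all C(4, 2) = 6 edges present). Then P(X_S = 1) = (1/2)^6 = 1/64. By linearity of expectation, E[# K_4] = C(99, 4) · (1/2)^6 = 3764376 / 64 = 470547/8 = 58818.375.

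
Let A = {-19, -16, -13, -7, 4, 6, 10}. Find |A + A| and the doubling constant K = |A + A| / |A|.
K = |A + A| / |A| = 24/7

Enumerate A + A = {a + b : a, b ∈ A}. With |A| = 7, there are |A|^2 = 49 ordered sum pairs; collecting distinct values, A + A = {-38, -35, -32, -29, -26, -23, -20, -15, -14, -13, -12, -10, -9, -7, -6, -3, -1, 3, 8, 10, 12, 14, 16, 20}, so |A + A| = 24. Thus K = 24/7. For comparison, the minimum possible |A + A| over all 7-element sets is 2·7 − 1 = 13 (so min K = 13/7), attained only by arithmetic progressions.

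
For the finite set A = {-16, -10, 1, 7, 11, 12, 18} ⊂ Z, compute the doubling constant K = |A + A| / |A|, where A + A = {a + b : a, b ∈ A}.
K = |A + A| / |A| = 23/7

Enumerate A + A = {a + b : a, b ∈ A}. With |A| = 7, there are |A|^2 = 49 ordered sum pairs; collecting distinct values, A + A = {-32, -26, -20, -15, -9, -5, -4, -3, 1, 2, 8, 12, 13, 14, 18, 19, 22, 23, 24, 25, 29, 30, 36}, so |A + A| = 23. Thus K = 23/7. For comparison, the minimum possible |A + A| over all 7-element sets is 2·7 − 1 = 13 (so min K = 13/7), attained only by arithmetic progressions.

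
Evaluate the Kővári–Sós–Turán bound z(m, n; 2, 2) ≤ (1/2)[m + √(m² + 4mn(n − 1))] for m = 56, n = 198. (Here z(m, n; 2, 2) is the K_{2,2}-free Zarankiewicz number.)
z(56, 198; 2, 2) ≤ (1/2)[56 + √(56² + 4·56·198·197)] = (1/2)[56 + √8740480] = 1506.2151

Kővári–Sós–Turán: let r_1, ..., r_56 be the row sums and z = Σ r_i the total number of 1s. Each pair of columns can share at most one row with both entries 1 (else a 2×2 all-ones block appears), so Σ_i C(r_i, 2) ≤ C(198, 2) = 19503. By convexity Σ_i C(r_i, 2) ≥ 56·C(z/56, 2) = z(z − 56)/(2·56), giving z² − 56z − 56·198·197 ≤ 0 and hence z ≤ (1/2)[56 + √(3136 + 4·2184336)] = (1/2)[56 + √8740480] ≈ (1/2)(56 + 2956.4303) = 1506.2151.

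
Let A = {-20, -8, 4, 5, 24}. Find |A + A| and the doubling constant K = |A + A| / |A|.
K = |A + A| / |A| = 14/5

Enumerate A + A = {a + b : a, b ∈ A}. With |A| = 5, there are |A|^2 = 25 ordered sum pairs; collecting distinct values, A + A = {-40, -28, -16, -15, -4, -3, 4, 8, 9, 10, 16, 28, 29, 48}, so |A + A| = 14. Thus K = 14/5. For comparison, the minimum possible |A + A| over all 5-element sets is 2·5 − 1 = 9 (so min K = 9/5), attained only by arithmetic progressions.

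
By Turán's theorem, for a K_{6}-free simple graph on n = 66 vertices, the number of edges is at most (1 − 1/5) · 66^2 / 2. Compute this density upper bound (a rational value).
Turán density bound = (4/5) · 66^2/2 = 8712/5 ≈ 1742.4

Turán's theorem: ex(n, K_{r+1}) is achieved by the complete r-partite Turán graph T(n, r) with parts as balanced as possible, and is at most (1 − 1/r) · n^2/2. For r = 5, n = 66: the density bound is (4/5) · 4356/2 = 8712/5 ≈ 1742.4. The integer-valued extremum is e(T(66, 5)) = 1742, which is strictly less than the density bound 8712/5 since 5 ∤ 66 (the parts of T(66, 5) cannot all be equal).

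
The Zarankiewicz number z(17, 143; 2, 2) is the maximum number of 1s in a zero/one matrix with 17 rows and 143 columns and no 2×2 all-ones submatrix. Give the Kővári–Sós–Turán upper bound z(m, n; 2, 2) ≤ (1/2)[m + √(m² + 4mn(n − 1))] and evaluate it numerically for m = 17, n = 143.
z(17, 143; 2, 2) ≤ (1/2)[17 + √(17² + 4·17·143·142)] = (1/2)[17 + √1381097] = 596.1004

Kővári–Sós–Turán: let r_1, ..., r_17 be the row sums and z = Σ r_i the total number of 1s. Each pair of columns can share at most one row with both entries 1 (else a 2×2 all-ones block appears), so Σ_i C(r_i, 2) ≤ C(143, 2) = 10153. By convexity Σ_i C(r_i, 2) ≥ 17·C(z/17, 2) = z(z − 17)/(2·17), giving z² − 17z − 17·143·142 ≤ 0 and hence z ≤ (1/2)[17 + √(289 + 4·345202)] = (1/2)[17 + √1381097] ≈ (1/2)(17 + 1175.2008) = 596.1004.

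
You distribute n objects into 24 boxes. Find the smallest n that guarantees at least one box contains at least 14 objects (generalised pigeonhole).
n = (14 − 1)·24 + 1 = 313

By the generalised pigeonhole principle, to guarantee some box contains ≥ r objects we need more than (r − 1) · k objects total. Threshold: n = (r − 1) · k + 1. With r = 14 and k = 24: n = 13 · 24 + 1 = 312 + 1 = 313. For n = 312 = 13 · 24, we can put exactly 13 objects in every box, avoiding 14 in any single one — so 313 is tight.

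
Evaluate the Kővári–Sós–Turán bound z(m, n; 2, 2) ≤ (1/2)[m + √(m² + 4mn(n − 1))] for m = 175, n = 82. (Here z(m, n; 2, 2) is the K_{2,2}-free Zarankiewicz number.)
z(175, 82; 2, 2) ≤ (1/2)[175 + √(175² + 4·175·82·81)] = (1/2)[175 + √4680025] = 1169.1683

Kővári–Sós–Turán: let r_1, ..., r_175 be the row sums and z = Σ r_i the total number of 1s. Each pair of columns can share at most one row with both entries 1 (else a 2×2 all-ones block appears), so Σ_i C(r_i, 2) ≤ C(82, 2) = 3321. By convexity Σ_i C(r_i, 2) ≥ 175·C(z/175, 2) = z(z − 175)/(2·175), giving z² − 175z − 175·82·81 ≤ 0 and hence z ≤ (1/2)[175 + √(30625 + 4·1162350)] = (1/2)[175 + √4680025] ≈ (1/2)(175 + 2163.3365) = 1169.1683.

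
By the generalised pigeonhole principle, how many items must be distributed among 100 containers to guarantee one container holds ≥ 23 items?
n = (23 − 1)·100 + 1 = 2201

By the generalised pigeonhole principle, to guarantee some box contains ≥ r objects we need more than (r − 1) · k objects total. Threshold: n = (r − 1) · k + 1. With r = 23 and k = 100: n = 22 · 100 + 1 = 2200 + 1 = 2201. For n = 2200 = 22 · 100, we can put exactly 22 objects in every box, avoiding 23 in any single one — so 2201 is tight.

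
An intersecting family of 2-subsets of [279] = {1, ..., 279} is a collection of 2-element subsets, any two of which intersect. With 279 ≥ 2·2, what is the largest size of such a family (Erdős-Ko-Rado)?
max |F| = C(278, 1) = 278

The Erdős-Ko-Rado theorem states: for n ≥ 2k, an intersecting family of k-subsets of an n-element set has size at most C(n − 1, k − 1), with equality for 'star' families {A ⊆ [n] : |A| = k, i ∈ A} (fix an element i). For n = 279, k = 2: C(278, 1) = 278.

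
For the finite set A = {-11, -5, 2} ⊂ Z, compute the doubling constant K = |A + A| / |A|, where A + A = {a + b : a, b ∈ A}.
K = |A + A| / |A| = 6/3 = 2

Enumerate A + A = {a + b : a, b ∈ A}. With |A| = 3, there are |A|^2 = 9 ordered sum pairs; collecting distinct values, A + A = {-22, -16, -10, -9, -3, 4}, so |A + A| = 6. Thus K = 6/3 = 2. For comparison, the minimum possible |A + A| over all 3-element sets is 2·3 − 1 = 5 (so min K = 5/3), attained only by arithmetic progressions.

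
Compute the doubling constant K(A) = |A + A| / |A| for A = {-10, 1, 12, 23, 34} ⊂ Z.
K = |A + A| / |A| = 9/5

Enumerate A + A = {a + b : a, b ∈ A}. With |A| = 5, there are |A|^2 = 25 ordered sum pairs; collecting distinct values, A + A = {-20, -9, 2, 13, 24, 35, 46, 57, 68}, so |A + A| = 9. Thus K = 9/5. Here |A + A| = 2|A| − 1 = 9, the minimum possible — so K = 9/5 is minimal, which holds iff A is an arithmetic progression.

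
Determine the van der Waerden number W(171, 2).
W(171, 2) = 171 + 1 = 172

A 2-term AP is any pair of integers, so a monochromatic 2-AP exists iff some colour is used at least twice. With 171 colours, the colouring i ↦ i on {1, ..., 171} uses each colour once, avoiding any monochromatic pair, so W(171, 2) > 171. For {1, ..., 172}, pigeonhole forces two integers of the same colour, which form a monochromatic 2-AP. Hence W(171, 2) = 172.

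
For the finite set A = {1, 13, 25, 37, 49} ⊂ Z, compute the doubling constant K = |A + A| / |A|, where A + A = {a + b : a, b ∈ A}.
K = |A + A| / |A| = 9/5

Enumerate A + A = {a + b : a, b ∈ A}. With |A| = 5, there are |A|^2 = 25 ordered sum pairs; collecting distinct values, A + A = {2, 14, 26, 38, 50, 62, 74, 86, 98}, so |A + A| = 9. Thus K = 9/5. Here |A + A| = 2|A| − 1 = 9, the minimum possible — so K = 9/5 is minimal, which holds iff A is an arithmetic progression.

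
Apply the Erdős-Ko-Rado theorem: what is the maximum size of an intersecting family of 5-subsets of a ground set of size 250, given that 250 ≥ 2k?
max |F| = C(249, 4) = 156340626

Erdős-Ko-Rado (1961): when n ≥ 2k, max |F| = C(n−1, k−1). The bound is attained by the star {A : i ∈ A} for any fixed i ∈ [n]. Here C(250−1, 5−1) = C(249, 4) = 156340626.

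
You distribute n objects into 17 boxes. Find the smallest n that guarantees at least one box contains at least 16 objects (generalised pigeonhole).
n = (16 − 1)·17 + 1 = 256

By the generalised pigeonhole principle, to guarantee some box contains ≥ r objects we need more than (r − 1) · k objects total. Threshold: n = (r − 1) · k + 1. With r = 16 and k = 17: n = 15 · 17 + 1 = 255 + 1 = 256. For n = 255 = 15 · 17, we can put exactly 15 objects in every box, avoiding 16 in any single one — so 256 is tight.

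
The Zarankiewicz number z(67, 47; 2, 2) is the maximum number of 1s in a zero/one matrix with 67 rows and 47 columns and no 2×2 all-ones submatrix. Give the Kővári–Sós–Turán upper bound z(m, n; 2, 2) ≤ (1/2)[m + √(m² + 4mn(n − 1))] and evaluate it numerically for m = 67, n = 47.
z(67, 47; 2, 2) ≤ (1/2)[67 + √(67² + 4·67·47·46)] = (1/2)[67 + √583905] = 415.5684

Kővári–Sós–Turán: let r_1, ..., r_67 be the row sums and z = Σ r_i the total number of 1s. Each pair of columns can share at most one row with both entries 1 (else a 2×2 all-ones block appears), so Σ_i C(r_i, 2) ≤ C(47, 2) = 1081. By convexity Σ_i C(r_i, 2) ≥ 67·C(z/67, 2) = z(z − 67)/(2·67), giving z² − 67z − 67·47·46 ≤ 0 and hence z ≤ (1/2)[67 + √(4489 + 4·144854)] = (1/2)[67 + √583905] ≈ (1/2)(67 + 764.1368) = 415.5684.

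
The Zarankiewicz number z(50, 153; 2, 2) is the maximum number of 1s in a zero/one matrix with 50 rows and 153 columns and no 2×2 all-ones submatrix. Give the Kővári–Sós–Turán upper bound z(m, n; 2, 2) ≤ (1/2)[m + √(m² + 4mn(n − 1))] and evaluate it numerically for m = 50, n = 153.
z(50, 153; 2, 2) ≤ (1/2)[50 + √(50² + 4·50·153·152)] = (1/2)[50 + √4653700] = 1103.6218

Kővári–Sós–Turán: let r_1, ..., r_50 be the row sums and z = Σ r_i the total number of 1s. Each pair of columns can share at most one row with both entries 1 (else a 2×2 all-ones block appears), so Σ_i C(r_i, 2) ≤ C(153, 2) = 11628. By convexity Σ_i C(r_i, 2) ≥ 50·C(z/50, 2) = z(z − 50)/(2·50), giving z² − 50z − 50·153·152 ≤ 0 and hence z ≤ (1/2)[50 + √(2500 + 4·1162800)] = (1/2)[50 + √4653700] ≈ (1/2)(50 + 2157.2436) = 1103.6218.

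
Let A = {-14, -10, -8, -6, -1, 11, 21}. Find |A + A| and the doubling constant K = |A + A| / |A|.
K = |A + A| / |A| = 26/7

Enumerate A + A = {a + b : a, b ∈ A}. With |A| = 7, there are |A|^2 = 49 ordered sum pairs; collecting distinct values, A + A = {-28, -24, -22, -20, -18, -16, -15, -14, -12, -11, -9, -7, -3, -2, 1, 3, 5, 7, 10, 11, 13, 15, 20, 22, 32, 42}, so |A + A| = 26. Thus K = 26/7. For comparison, the minimum possible |A + A| over all 7-element sets is 2·7 − 1 = 13 (so min K = 13/7), attained only by arithmetic progressions.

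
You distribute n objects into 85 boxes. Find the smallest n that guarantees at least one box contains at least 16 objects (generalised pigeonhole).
n = (16 − 1)·85 + 1 = 1276

By the generalised pigeonhole principle, to guarantee some box contains ≥ r objects we need more than (r − 1) · k objects total. Threshold: n = (r − 1) · k + 1. With r = 16 and k = 85: n = 15 · 85 + 1 = 1275 + 1 = 1276. For n = 1275 = 15 · 85, we can put exactly 15 objects in every box, avoiding 16 in any single one — so 1276 is tight.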